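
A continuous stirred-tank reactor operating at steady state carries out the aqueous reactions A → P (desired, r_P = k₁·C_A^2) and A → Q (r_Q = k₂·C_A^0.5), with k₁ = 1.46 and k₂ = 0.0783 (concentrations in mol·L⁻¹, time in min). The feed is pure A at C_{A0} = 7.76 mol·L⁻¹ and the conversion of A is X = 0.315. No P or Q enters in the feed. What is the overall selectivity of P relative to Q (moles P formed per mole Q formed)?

229

Exit C_A = C_{A0}(1−X) = 7.76×0.685 = 5.316 mol·L⁻¹.
In a CSTR the entire volume is at exit conditions, so r_P = 1.46×5.316^2 = 41.25 and r_Q = 0.0783×5.316^0.5 = 0.1805.
Overall selectivity = C_P/C_Q = r_Pτ/(r_Qτ) = r_P/r_Q = 229.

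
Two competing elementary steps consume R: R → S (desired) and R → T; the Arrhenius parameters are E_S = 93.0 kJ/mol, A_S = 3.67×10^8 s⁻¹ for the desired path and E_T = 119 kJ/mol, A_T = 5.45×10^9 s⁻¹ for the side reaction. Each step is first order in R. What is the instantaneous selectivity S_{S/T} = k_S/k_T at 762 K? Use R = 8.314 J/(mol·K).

4.08

k_S/k_T = (A_S/A_T)·exp[−(E_S−E_T)/(RT)] = (A_S/A_T)·exp[(E_T−E_S)/(RT)].
(E_T−E_S)/(RT) = (119−93.0)×10³/(8.314×762) = 26000/6335 = 4.104.
k_S/k_T = (3.67×10^8/5.45×10^9)·exp(4.104) = 0.06734 × 60.58 = 4.08.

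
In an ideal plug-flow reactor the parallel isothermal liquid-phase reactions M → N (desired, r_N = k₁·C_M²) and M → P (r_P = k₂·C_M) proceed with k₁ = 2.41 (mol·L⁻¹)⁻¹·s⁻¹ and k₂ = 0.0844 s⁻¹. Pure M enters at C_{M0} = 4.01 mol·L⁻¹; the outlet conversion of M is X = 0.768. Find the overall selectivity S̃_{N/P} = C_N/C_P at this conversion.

C_M = C_{M0}(1−X) = 0.9303 mol·L⁻¹.
Along a PFR/batch, dC_P/dC_M = −r_P/(r_N+r_P) = −k₂/(k₂+k₁·C_M).
Integrating from C_{M0} to C_M: C_P = (0.0844/2.41)·ln[(0.0844+2.41·4.01)/(0.0844+2.41·0.930)] = 0.03502·ln(9.748/2.326) = 0.05018 mol·L⁻¹.
Then C_N = (C_{M0}−C_M) − C_P = 3.080 − 0.05018 = 3.030 mol·L⁻¹.
S̃_{N/P} = C_N/C_P = 3.030/0.05018 = 60.4.

60.4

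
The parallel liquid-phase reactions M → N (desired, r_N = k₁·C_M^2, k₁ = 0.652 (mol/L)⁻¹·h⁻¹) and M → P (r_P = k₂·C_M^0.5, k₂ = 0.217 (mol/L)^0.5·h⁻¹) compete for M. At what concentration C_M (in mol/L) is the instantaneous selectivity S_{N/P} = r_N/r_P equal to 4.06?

S_{N/P} = (k₁/k₂)·C_M^1.5 ⇒ C_M = (S·k₂/k₁)^(1/1.5).
= (4.06×0.217/0.652)^(0.6667) = (1.351)^(0.6667) = 1.22 mol/L.

1.22 mol/L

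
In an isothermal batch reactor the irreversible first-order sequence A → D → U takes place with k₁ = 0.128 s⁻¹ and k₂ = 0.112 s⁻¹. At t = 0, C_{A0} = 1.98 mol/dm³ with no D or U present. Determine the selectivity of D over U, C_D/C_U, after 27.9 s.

The intermediate concentration in a first-order A→B→C sequence is C_D = k₁C_{A0}(e^(−k₁t) − e^(−k₂t))/(k₂−k₁).
e^(−k₁t) = e^(−0.128×27.9) = e^(−3.571) = 0.02812; e^(−k₂t) = e^(−3.125) = 0.04395.
C_D = 0.128×1.98/(0.112−0.128) × (0.02812−0.04395) = (-15.84)×(-0.01582) = 0.2506 mol/dm³.
C_A = C_{A0}e^(−k₁t) = 0.05568 mol/dm³, so C_U = C_{A0}−C_A−C_D = 1.674 mol/dm³; C_D/C_U = 0.150.

0.150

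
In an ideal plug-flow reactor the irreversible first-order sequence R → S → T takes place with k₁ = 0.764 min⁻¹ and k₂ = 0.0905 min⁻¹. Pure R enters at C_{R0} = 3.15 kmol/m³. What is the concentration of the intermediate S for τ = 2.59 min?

2.33 kmol/m³

Solving the coupled first-order balances gives C_S(τ) = [k₁/(k₂−k₁)]·C_{R0}·(e^(−k₁τ) − e^(−k₂τ)).
e^(−k₁τ) = e^(−0.764×2.59) = e^(−1.979) = 0.1382; e^(−k₂τ) = e^(−0.2344) = 0.7910.
C_S = 0.764×3.15/(0.0905−0.764) × (0.1382−0.7910) = (-3.573)×(-0.6528) = 2.333 kmol/m³.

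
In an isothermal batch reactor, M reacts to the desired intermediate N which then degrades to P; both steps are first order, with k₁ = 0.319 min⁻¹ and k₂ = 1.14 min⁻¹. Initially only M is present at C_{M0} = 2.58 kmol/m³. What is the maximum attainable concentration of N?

At the optimum, C_{N,max}/C_{M0} = (k₁/k₂)^[k₂/(k₂−k₁)].
= (0.319/1.14)^(1.14/(1.14−0.319)) = (0.2798)^(1.389) = 0.1706.
C_{N,max} = 0.1706×2.58 = 0.440 kmol/m³.

0.440 kmol/m³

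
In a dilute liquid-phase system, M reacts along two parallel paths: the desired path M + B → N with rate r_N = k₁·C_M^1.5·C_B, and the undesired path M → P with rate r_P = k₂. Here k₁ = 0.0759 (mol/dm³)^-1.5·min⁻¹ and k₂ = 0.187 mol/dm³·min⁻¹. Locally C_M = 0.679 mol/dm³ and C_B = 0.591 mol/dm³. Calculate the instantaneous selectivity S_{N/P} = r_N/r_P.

S_{N/P} = r_N/r_P = (k₁·C_M^1.5·C_B)/(k₂) = (k₁/k₂)·C_M^1.5·C_B.
= (0.0759×0.6790^1.5×0.5910) / (0.187) = 0.02510/0.1870 = 0.134.

0.134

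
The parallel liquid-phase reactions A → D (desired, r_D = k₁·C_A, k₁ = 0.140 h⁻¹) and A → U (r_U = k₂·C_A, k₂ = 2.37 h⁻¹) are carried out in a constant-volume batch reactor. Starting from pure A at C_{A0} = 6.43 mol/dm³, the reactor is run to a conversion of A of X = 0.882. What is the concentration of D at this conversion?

C_A = C_{A0}(1−X) = 0.7587 mol/dm³.
Both paths are first order in A, so the instantaneous fraction to D is constant: dC_D/d(−C_A) = k₁/(k₁+k₂) = 0.05578.
C_D = 0.05578·(C_{A0}−C_A) = 0.05578×5.671 = 0.316 mol/dm³.

0.316 mol/dm³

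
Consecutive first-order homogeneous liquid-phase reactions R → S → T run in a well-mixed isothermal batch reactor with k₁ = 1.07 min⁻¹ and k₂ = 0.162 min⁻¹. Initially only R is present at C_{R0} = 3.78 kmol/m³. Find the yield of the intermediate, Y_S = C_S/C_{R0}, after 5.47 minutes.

For first-order series with pure R initially, C_S(t) = k₁C_{R0}/(k₂−k₁)·(e^(−k₁t) − e^(−k₂t)).
e^(−k₁t) = e^(−1.07×5.47) = e^(−5.853) = 0.002872; e^(−k₂t) = e^(−0.8861) = 0.4122.
C_S = 1.07×3.78/(0.162−1.07) × (0.002872−0.4122) = (-4.454)×(-0.4094) = 1.824 kmol/m³.
Y_S = C_S/C_{R0} = 1.824/3.78 = 0.482.

0.482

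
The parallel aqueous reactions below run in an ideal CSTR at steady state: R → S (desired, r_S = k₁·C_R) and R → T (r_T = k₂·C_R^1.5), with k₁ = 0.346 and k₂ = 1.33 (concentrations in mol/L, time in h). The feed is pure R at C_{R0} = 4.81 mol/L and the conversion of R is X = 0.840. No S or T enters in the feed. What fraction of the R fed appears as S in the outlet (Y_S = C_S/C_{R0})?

0.192

Exit C_R = C_{R0}(1−X) = 4.81×0.160 = 0.7696 mol/L.
A CSTR operates uniformly at the exit composition, giving r_S = 0.2663 and r_T = 0.8979 (each k·C_R^n at C_R = 0.7696).
Fraction of consumed R going to S: r_S/(r_S+r_T) = 0.2287.
C_S = 0.2287·C_{R0}·X = 0.2287×4.81×0.840 = 0.924 mol/L; Y_S = C_S/C_{R0} = 0.192.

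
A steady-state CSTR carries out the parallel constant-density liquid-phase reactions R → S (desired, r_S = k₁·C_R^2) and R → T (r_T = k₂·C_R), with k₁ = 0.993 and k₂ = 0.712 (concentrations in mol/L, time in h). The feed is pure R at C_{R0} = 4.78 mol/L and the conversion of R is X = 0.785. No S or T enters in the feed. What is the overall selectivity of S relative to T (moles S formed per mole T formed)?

Exit C_R = C_{R0}(1−X) = 4.78×0.215 = 1.028 mol/L.
A CSTR operates uniformly at the exit composition, giving r_S = 1.049 and r_T = 0.7317 (each k·C_R^n at C_R = 1.028).
Overall selectivity = C_S/C_T = r_Sτ/(r_Tτ) = r_S/r_T = 1.43.

1.43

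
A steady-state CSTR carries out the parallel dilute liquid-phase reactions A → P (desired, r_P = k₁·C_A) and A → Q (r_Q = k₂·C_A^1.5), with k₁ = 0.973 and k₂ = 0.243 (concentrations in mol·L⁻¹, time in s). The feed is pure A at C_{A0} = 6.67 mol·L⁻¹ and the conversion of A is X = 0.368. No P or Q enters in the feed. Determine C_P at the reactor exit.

1.62 mol·L⁻¹

Exit C_A = C_{A0}(1−X) = 6.67×0.632 = 4.215 mol·L⁻¹.
A CSTR operates uniformly at the exit composition, giving r_P = 4.102 and r_Q = 2.103 (each k·C_A^n at C_A = 4.215).
Fraction of consumed A going to P: r_P/(r_P+r_Q) = 0.6610.
C_P = 0.6610·C_{A0}·X = 0.6610×6.67×0.368 = 1.62 mol·L⁻¹.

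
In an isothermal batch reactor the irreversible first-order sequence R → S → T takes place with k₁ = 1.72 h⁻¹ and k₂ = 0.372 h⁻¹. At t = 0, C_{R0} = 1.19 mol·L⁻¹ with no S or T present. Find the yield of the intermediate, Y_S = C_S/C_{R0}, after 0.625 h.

The intermediate concentration in a first-order A→B→C sequence is C_S = k₁C_{R0}(e^(−k₁t) − e^(−k₂t))/(k₂−k₁).
e^(−k₁t) = e^(−1.72×0.625) = e^(−1.075) = 0.3413; e^(−k₂t) = e^(−0.2325) = 0.7925.
C_S = 1.72×1.19/(0.372−1.72) × (0.3413−0.7925) = (-1.518)×(-0.4513) = 0.6852 mol·L⁻¹.
Y_S = C_S/C_{R0} = 0.6852/1.19 = 0.576.

0.576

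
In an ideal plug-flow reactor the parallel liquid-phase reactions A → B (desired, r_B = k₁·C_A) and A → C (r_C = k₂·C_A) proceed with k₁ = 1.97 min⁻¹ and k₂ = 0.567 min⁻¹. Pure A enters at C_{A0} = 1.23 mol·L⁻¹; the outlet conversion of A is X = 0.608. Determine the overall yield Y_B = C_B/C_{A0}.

C_A = C_{A0}(1−X) = 0.4822 mol·L⁻¹.
Both paths are first order in A, so the instantaneous fraction to B is constant: dC_B/d(−C_A) = k₁/(k₁+k₂) = 0.7765.
C_B = 0.7765·(C_{A0}−C_A) = 0.7765×0.7478 = 0.581 mol·L⁻¹.
Y_B = C_B/C_{A0} = 0.5807/1.23 = 0.472.

0.472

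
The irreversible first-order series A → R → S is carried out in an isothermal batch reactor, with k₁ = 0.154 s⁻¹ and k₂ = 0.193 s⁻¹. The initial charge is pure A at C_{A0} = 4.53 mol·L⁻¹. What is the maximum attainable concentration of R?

Evaluating C_R at t_opt = ln(k₂/k₁)/(k₂−k₁) gives C_{R,max}/C_{A0} = (k₁/k₂)^[k₂/(k₂−k₁)].
= (0.154/0.193)^(0.193/(0.193−0.154)) = (0.7979)^(4.949) = 0.3272.
C_{R,max} = 0.3272×4.53 = 1.48 mol·L⁻¹.

1.48 mol·L⁻¹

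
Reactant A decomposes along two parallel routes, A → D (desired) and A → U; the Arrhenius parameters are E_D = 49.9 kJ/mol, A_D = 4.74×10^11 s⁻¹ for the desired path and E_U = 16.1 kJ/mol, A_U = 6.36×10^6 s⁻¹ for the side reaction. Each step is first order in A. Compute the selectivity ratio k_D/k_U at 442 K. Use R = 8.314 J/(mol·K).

With equal orders, S_{D/U} = k_D/k_U = (A_D/A_U)·exp[(E_U−E_D)/(RT)].
(E_U−E_D)/(RT) = (16.1−49.9)×10³/(8.314×442) = -33800/3675 = -9.198.
k_D/k_U = (4.74×10^11/6.36×10^6)·exp(-9.198) = 74528 × 1.013×10^-4 = 7.55.
Since E_D > E_U, raising the temperature improves selectivity toward D.

7.55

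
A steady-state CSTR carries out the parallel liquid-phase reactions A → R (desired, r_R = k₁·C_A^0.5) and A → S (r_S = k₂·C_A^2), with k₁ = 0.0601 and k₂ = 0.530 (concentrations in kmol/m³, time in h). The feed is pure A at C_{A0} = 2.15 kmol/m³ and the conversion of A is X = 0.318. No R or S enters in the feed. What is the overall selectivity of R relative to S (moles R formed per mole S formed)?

0.0639

Exit C_A = C_{A0}(1−X) = 2.15×0.682 = 1.466 kmol/m³.
A CSTR operates uniformly at the exit composition, giving r_R = 0.07278 and r_S = 1.140 (each k·C_A^n at C_A = 1.466).
Overall selectivity = C_R/C_S = r_Rτ/(r_Sτ) = r_R/r_S = 0.0639.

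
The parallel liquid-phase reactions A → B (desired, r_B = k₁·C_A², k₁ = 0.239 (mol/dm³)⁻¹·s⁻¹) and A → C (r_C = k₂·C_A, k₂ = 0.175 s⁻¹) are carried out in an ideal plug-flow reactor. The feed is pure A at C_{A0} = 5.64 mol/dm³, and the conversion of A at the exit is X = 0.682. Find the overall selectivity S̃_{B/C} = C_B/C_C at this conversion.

4.68

C_A = C_{A0}(1−X) = 1.794 mol/dm³.
Along a PFR/batch, dC_C/dC_A = −r_C/(r_B+r_C) = −k₂/(k₂+k₁·C_A).
Integrating from C_{A0} to C_A: C_C = (0.175/0.239)·ln[(0.175+0.239·5.64)/(0.175+0.239·1.79)] = 0.7322·ln(1.523/0.6037) = 0.6776 mol/dm³.
Then C_B = (C_{A0}−C_A) − C_C = 3.846 − 0.6776 = 3.169 mol/dm³.
S̃_{B/C} = C_B/C_C = 3.169/0.6776 = 4.68.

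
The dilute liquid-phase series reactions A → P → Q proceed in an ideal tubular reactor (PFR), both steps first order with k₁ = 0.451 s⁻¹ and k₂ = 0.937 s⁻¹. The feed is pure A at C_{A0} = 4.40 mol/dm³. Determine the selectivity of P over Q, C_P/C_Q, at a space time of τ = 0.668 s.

Solving the coupled first-order balances gives C_P(τ) = [k₁/(k₂−k₁)]·C_{A0}·(e^(−k₁τ) − e^(−k₂τ)).
e^(−k₁τ) = e^(−0.451×0.668) = e^(−0.3013) = 0.7399; e^(−k₂τ) = e^(−0.6259) = 0.5348.
C_P = 0.451×4.40/(0.937−0.451) × (0.7399−0.5348) = 4.083×0.2051 = 0.8375 mol/dm³.
C_A = C_{A0}e^(−k₁τ) = 3.255 mol/dm³, so C_Q = C_{A0}−C_A−C_P = 0.3070 mol/dm³; C_P/C_Q = 2.73.

2.73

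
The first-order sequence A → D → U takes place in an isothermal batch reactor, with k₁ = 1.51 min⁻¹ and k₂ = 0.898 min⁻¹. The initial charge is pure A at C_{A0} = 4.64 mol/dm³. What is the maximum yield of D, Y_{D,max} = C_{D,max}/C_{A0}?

0.466

At the optimum, C_{D,max}/C_{A0} = (k₁/k₂)^[k₂/(k₂−k₁)].
= (1.51/0.898)^(0.898/(0.898−1.51)) = (1.682)^(-1.467) = 0.4665.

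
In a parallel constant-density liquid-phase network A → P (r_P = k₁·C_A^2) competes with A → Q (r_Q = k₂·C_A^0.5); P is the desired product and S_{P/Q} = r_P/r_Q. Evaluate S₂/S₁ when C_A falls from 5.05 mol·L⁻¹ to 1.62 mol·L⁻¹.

S_{P/Q} = (k₁/k₂)·C_A^1.5, so S₂/S₁ = (C_{A,2}/C_{A,1})^1.5.
= (1.62/5.05)^1.5 = (0.3208)^1.5 = 0.182.

0.182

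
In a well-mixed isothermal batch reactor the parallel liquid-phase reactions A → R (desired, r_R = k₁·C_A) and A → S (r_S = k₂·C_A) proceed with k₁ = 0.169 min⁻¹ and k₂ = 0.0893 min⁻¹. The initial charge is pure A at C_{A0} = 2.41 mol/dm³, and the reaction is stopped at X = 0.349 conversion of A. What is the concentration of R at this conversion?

0.550 mol/dm³

C_A = C_{A0}(1−X) = 1.569 mol/dm³.
Both paths are first order in A, so the instantaneous fraction to R is constant: dC_R/d(−C_A) = k₁/(k₁+k₂) = 0.6543.
C_R = 0.6543·(C_{A0}−C_A) = 0.6543×0.8411 = 0.550 mol/dm³.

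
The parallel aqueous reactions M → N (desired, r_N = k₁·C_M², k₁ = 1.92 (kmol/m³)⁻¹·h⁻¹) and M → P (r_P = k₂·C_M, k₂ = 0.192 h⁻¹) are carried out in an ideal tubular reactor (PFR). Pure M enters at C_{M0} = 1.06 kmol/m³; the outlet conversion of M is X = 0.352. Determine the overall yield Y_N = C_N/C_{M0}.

0.315

C_M = C_{M0}(1−X) = 0.6869 kmol/m³.
Along a PFR/batch, dC_P/dC_M = −r_P/(r_N+r_P) = −k₂/(k₂+k₁·C_M).
Integrating from C_{M0} to C_M: C_P = (0.192/1.92)·ln[(0.192+1.92·1.06)/(0.192+1.92·0.687)] = 0.1000·ln(2.227/1.511) = 0.03881 kmol/m³.
Then C_N = (C_{M0}−C_M) − C_P = 0.3731 − 0.03881 = 0.3343 kmol/m³.
Y_N = C_N/C_{M0} = 0.3343/1.06 = 0.315.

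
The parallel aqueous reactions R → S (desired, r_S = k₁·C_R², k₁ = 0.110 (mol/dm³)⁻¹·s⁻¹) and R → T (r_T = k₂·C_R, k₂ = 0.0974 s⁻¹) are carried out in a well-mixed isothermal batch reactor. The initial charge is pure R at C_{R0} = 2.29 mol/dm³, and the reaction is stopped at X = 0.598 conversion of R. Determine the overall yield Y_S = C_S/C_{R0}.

C_R = C_{R0}(1−X) = 0.9206 mol/dm³.
Along a PFR/batch, dC_T/dC_R = −r_T/(r_S+r_T) = −k₂/(k₂+k₁·C_R).
Integrating from C_{R0} to C_R: C_T = (0.0974/0.110)·ln[(0.0974+0.110·2.29)/(0.0974+0.110·0.921)] = 0.8855·ln(0.3493/0.1987) = 0.4997 mol/dm³.
Then C_S = (C_{R0}−C_R) − C_T = 1.369 − 0.4997 = 0.8697 mol/dm³.
Y_S = C_S/C_{R0} = 0.8697/2.29 = 0.380.

0.380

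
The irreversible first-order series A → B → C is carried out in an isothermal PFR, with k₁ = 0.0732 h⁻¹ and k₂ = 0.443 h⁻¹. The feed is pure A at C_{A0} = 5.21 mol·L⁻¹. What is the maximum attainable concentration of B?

For a first-order series the maximum intermediate yield is C_{B,max}/C_{A0} = (k₁/k₂)^[k₂/(k₂−k₁)].
= (0.0732/0.443)^(0.443/(0.443−0.0732)) = (0.1652)^(1.198) = 0.1157.
C_{B,max} = 0.1157×5.21 = 0.603 mol·L⁻¹.

0.603 mol·L⁻¹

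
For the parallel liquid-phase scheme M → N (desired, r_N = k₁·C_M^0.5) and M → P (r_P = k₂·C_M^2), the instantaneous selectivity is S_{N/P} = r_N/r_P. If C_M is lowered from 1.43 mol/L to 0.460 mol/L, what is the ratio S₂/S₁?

5.48

S_{N/P} = (k₁/k₂)·C_M^-1.5, so S₂/S₁ = (C_{M,2}/C_{M,1})^-1.5.
= (0.460/1.43)^(-1.5) = (0.3217)^(-1.5) = 5.48.
Selectivity toward N rises as C_M falls — low-concentration operation is favoured.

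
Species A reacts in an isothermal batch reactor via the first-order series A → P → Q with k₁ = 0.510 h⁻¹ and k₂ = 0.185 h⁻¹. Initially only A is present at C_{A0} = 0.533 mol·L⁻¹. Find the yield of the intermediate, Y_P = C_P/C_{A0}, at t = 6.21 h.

The intermediate concentration in a first-order A→B→C sequence is C_P = k₁C_{A0}(e^(−k₁t) − e^(−k₂t))/(k₂−k₁).
e^(−k₁t) = e^(−0.510×6.21) = e^(−3.167) = 0.04213; e^(−k₂t) = e^(−1.149) = 0.3170.
C_P = 0.510×0.533/(0.185−0.510) × (0.04213−0.3170) = (-0.8364)×(-0.2749) = 0.2299 mol·L⁻¹.
Y_P = C_P/C_{A0} = 0.2299/0.533 = 0.431.

0.431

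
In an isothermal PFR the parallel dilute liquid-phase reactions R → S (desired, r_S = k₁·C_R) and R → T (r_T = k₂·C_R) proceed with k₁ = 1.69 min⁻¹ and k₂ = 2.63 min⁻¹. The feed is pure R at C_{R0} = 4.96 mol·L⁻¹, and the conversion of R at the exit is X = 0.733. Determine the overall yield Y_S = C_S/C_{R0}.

C_R = C_{R0}(1−X) = 1.324 mol·L⁻¹.
Both paths are first order in R, so the instantaneous fraction to S is constant: dC_S/d(−C_R) = k₁/(k₁+k₂) = 0.3912.
C_S = 0.3912·(C_{R0}−C_R) = 0.3912×3.636 = 1.42 mol·L⁻¹.
Y_S = C_S/C_{R0} = 1.422/4.96 = 0.287.

0.287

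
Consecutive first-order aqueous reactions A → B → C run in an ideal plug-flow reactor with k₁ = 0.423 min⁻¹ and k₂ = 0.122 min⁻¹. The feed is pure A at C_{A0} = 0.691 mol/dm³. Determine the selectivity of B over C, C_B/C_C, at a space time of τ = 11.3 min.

Solving the coupled first-order balances gives C_B(τ) = [k₁/(k₂−k₁)]·C_{A0}·(e^(−k₁τ) − e^(−k₂τ)).
e^(−k₁τ) = e^(−0.423×11.3) = e^(−4.780) = 0.008397; e^(−k₂τ) = e^(−1.379) = 0.2519.
C_B = 0.423×0.691/(0.122−0.423) × (0.008397−0.2519) = (-0.9711)×(-0.2435) = 0.2365 mol/dm³.
C_A = C_{A0}e^(−k₁τ) = 0.005802 mol/dm³, so C_C = C_{A0}−C_A−C_B = 0.4487 mol/dm³; C_B/C_C = 0.527.

0.527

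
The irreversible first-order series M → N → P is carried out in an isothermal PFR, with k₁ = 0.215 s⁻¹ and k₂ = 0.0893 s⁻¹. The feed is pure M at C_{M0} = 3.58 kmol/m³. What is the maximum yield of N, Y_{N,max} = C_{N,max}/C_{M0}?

At the optimum, C_{N,max}/C_{M0} = (k₁/k₂)^[k₂/(k₂−k₁)].
= (0.215/0.0893)^(0.0893/(0.0893−0.215)) = (2.408)^(-0.7104) = 0.5357.

0.536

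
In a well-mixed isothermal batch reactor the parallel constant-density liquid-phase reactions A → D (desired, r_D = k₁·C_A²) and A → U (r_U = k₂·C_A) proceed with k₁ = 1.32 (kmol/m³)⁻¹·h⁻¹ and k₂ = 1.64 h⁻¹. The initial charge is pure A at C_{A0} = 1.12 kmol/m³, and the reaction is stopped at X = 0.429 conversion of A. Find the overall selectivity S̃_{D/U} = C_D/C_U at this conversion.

C_A = C_{A0}(1−X) = 0.6395 kmol/m³.
Along a PFR/batch, dC_U/dC_A = −r_U/(r_D+r_U) = −k₂/(k₂+k₁·C_A).
Integrating from C_{A0} to C_A: C_U = (1.64/1.32)·ln[(1.64+1.32·1.12)/(1.64+1.32·0.640)] = 1.242·ln(3.118/2.484) = 0.2825 kmol/m³.
Then C_D = (C_{A0}−C_A) − C_U = 0.4805 − 0.2825 = 0.1980 kmol/m³.
S̃_{D/U} = C_D/C_U = 0.1980/0.2825 = 0.701.

0.701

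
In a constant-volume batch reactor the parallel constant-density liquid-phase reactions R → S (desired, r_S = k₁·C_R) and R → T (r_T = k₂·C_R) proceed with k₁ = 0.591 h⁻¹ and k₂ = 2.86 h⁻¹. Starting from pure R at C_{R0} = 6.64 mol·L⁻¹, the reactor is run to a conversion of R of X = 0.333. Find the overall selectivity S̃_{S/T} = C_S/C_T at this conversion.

0.207

C_R = C_{R0}(1−X) = 4.429 mol·L⁻¹.
Both paths are first order in R, so the instantaneous fraction to S is constant: dC_S/d(−C_R) = k₁/(k₁+k₂) = 0.1713.
C_S = 0.1713·(C_{R0}−C_R) = 0.1713×2.211 = 0.379 mol·L⁻¹.
C_T = (C_{R0}−C_R)−C_S = 1.832 mol·L⁻¹; S̃_{S/T} = 0.3787/1.832 = 0.207.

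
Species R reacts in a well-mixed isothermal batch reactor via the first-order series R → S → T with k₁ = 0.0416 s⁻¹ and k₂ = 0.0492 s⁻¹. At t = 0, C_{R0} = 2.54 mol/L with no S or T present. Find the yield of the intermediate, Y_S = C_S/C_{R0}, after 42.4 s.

0.258

Solving the coupled first-order balances gives C_S(t) = [k₁/(k₂−k₁)]·C_{R0}·(e^(−k₁t) − e^(−k₂t)).
e^(−k₁t) = e^(−0.0416×42.4) = e^(−1.764) = 0.1714; e^(−k₂t) = e^(−2.086) = 0.1242.
C_S = 0.0416×2.54/(0.0492−0.0416) × (0.1714−0.1242) = 13.90×0.04721 = 0.6564 mol/L.
Y_S = C_S/C_{R0} = 0.6564/2.54 = 0.258.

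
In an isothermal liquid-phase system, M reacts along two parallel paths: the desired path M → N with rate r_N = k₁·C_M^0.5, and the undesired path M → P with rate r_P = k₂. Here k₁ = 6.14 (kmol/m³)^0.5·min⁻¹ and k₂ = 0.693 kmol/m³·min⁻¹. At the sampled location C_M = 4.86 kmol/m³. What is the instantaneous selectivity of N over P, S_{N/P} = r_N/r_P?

S_{N/P} = r_N/r_P = (k₁·C_M^0.5)/(k₂) = (k₁/k₂)·C_M^0.5.
= (6.14×4.860^0.5) / (0.693) = 13.54/0.6930 = 19.5.
Since the desired path is higher order in M, keeping C_M high (PFR or concentrated feed) favours N.

19.5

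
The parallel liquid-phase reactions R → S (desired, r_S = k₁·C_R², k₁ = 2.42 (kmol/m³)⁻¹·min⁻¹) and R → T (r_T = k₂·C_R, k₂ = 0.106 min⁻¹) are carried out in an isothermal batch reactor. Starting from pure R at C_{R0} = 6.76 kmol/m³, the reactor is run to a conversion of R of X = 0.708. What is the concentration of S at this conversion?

4.73 kmol/m³

C_R = C_{R0}(1−X) = 1.974 kmol/m³.
Along a PFR/batch, dC_T/dC_R = −r_T/(r_S+r_T) = −k₂/(k₂+k₁·C_R).
Integrating from C_{R0} to C_R: C_T = (0.106/2.42)·ln[(0.106+2.42·6.76)/(0.106+2.42·1.97)] = 0.04380·ln(16.47/4.883) = 0.05324 kmol/m³.
Then C_S = (C_{R0}−C_R) − C_T = 4.786 − 0.05324 = 4.733 kmol/m³.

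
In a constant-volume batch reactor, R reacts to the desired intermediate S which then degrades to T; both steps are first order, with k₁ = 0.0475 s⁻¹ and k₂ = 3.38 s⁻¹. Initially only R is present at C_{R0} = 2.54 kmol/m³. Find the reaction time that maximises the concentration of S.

The intermediate peaks when r₁ = r₂, i.e. k₁e^(−k₁t) = k₂e^(−k₂t), giving t_opt = ln(k₂/k₁)/(k₂−k₁).
= ln(3.38/0.0475)/(3.38−0.0475) = ln(71.16)/3.333 = 4.265/3.333 = 1.28 s.

1.28 s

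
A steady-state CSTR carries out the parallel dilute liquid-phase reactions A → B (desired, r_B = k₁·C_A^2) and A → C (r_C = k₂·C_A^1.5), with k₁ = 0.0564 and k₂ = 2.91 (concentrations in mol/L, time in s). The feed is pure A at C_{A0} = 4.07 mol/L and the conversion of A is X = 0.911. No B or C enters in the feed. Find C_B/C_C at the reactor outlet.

0.0117

Exit C_A = C_{A0}(1−X) = 4.07×0.0890 = 0.3622 mol/L.
In a CSTR the entire volume is at exit conditions, so r_B = 0.0564×0.3622^2 = 0.007400 and r_C = 2.91×0.3622^1.5 = 0.6344.
Overall selectivity = C_B/C_C = r_Bτ/(r_Cτ) = r_B/r_C = 0.0117.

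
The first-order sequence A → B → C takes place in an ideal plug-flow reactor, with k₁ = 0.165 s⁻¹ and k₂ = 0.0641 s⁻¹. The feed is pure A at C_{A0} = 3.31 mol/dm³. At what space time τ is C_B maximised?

Setting dC_B/dτ = 0 gives τ_opt = ln(k₂/k₁)/(k₂−k₁).
= ln(0.0641/0.165)/(0.0641−0.165) = ln(0.3885)/-0.1009 = -0.9455/-0.1009 = 9.37 s.

9.37 s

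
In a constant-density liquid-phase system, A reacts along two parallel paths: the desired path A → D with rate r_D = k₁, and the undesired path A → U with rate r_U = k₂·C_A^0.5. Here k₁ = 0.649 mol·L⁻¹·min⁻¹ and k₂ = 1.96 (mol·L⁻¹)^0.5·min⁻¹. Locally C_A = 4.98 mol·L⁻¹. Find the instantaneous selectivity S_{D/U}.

S_{D/U} = r_D/r_U = (k₁)/(k₂·C_A^0.5) = (k₁/k₂)·C_A^-0.5.
= (0.649) / (1.96×4.980^0.5) = 0.6490/4.374 = 0.148.

0.148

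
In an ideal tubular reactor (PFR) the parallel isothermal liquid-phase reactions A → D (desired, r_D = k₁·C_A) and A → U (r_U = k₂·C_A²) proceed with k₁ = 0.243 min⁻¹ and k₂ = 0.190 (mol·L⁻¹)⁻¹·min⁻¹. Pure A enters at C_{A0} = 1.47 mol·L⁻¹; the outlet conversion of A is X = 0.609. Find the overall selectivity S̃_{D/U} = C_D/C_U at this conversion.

C_A = C_{A0}(1−X) = 0.5748 mol·L⁻¹.
Along a PFR/batch, dC_D/dC_A = −r_D/(r_D+r_U) = −k₁/(k₁+k₂·C_A).
Integrating from C_{A0} to C_A: C_D = (0.243/0.190)·ln[(0.243+0.190·1.47)/(0.243+0.190·0.575)] = 1.279·ln(0.5223/0.3522) = 0.5039 mol·L⁻¹.
C_U = (C_{A0}−C_A)−C_D = 0.3913 mol·L⁻¹; S̃_{D/U} = 0.5039/0.3913 = 1.29.

1.29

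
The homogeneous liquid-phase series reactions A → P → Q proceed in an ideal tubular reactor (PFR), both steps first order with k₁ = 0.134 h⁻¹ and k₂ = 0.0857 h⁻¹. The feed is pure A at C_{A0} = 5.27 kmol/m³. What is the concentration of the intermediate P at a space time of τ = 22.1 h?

1.44 kmol/m³

For first-order series with pure A initially, C_P(τ) = k₁C_{A0}/(k₂−k₁)·(e^(−k₁τ) − e^(−k₂τ)).
e^(−k₁τ) = e^(−0.134×22.1) = e^(−2.961) = 0.05175; e^(−k₂τ) = e^(−1.894) = 0.1505.
C_P = 0.134×5.27/(0.0857−0.134) × (0.05175−0.1505) = (-14.62)×(-0.09873) = 1.443 kmol/m³.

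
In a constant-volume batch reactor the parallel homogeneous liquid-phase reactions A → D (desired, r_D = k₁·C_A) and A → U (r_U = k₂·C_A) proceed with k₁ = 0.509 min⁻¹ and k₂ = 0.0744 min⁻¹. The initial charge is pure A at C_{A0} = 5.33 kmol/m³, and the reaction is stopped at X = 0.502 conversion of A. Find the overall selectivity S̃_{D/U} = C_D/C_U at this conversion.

C_A = C_{A0}(1−X) = 2.654 kmol/m³.
Both paths are first order in A, so the instantaneous fraction to D is constant: dC_D/d(−C_A) = k₁/(k₁+k₂) = 0.8725.
C_D = 0.8725·(C_{A0}−C_A) = 0.8725×2.676 = 2.33 kmol/m³.
C_U = (C_{A0}−C_A)−C_D = 0.3412 kmol/m³; S̃_{D/U} = 2.334/0.3412 = 6.84.

6.84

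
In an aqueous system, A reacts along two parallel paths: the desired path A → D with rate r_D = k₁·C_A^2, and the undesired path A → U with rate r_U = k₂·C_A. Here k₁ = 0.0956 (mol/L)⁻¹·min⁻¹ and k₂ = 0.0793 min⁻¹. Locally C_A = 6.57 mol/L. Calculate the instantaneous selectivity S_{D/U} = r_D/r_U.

S_{D/U} = r_D/r_U = (k₁·C_A^2)/(k₂·C_A) = (k₁/k₂)·C_A.
= (0.0956×6.570^2) / (0.0793×6.570) = 4.127/0.5210 = 7.92.
Since the desired path is higher order in A, keeping C_A high (PFR or concentrated feed) favours D.

7.92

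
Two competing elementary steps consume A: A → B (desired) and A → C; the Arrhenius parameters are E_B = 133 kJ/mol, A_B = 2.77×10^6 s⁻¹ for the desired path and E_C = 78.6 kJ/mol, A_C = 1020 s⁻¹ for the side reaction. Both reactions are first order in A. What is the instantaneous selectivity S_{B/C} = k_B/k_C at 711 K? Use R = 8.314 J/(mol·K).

With equal orders, S_{B/C} = k_B/k_C = (A_B/A_C)·exp[(E_C−E_B)/(RT)].
(E_C−E_B)/(RT) = (78.6−133)×10³/(8.314×711) = -54400/5911 = -9.203.
k_B/k_C = (2.77×10^6/1020)·exp(-9.203) = 2716 × 1.008×10^-4 = 0.274.
Since E_B > E_C, raising the temperature improves selectivity toward B.

0.274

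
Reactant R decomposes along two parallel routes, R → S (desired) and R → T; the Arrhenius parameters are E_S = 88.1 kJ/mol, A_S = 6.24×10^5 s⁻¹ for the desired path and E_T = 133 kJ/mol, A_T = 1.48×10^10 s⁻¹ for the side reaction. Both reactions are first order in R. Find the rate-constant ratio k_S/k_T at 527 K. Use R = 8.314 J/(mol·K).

1.19

Since both paths have the same order in R, the concentration cancels and S_{S/T} = k_S/k_T = (A_S/A_T)·exp[(E_T−E_S)/(RT)].
(E_T−E_S)/(RT) = (133−88.1)×10³/(8.314×527) = 44900/4381 = 10.25.
k_S/k_T = (6.24×10^5/1.48×10^10)·exp(10.25) = 4.216×10^-5 × 28217 = 1.19.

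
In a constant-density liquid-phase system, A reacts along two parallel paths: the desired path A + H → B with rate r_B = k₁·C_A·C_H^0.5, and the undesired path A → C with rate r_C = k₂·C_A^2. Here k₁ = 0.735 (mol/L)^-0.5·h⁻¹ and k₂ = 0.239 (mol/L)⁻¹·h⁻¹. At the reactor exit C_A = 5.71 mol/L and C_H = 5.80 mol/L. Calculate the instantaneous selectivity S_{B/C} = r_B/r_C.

1.30

S_{B/C} = r_B/r_C = (k₁·C_A·C_H^0.5)/(k₂·C_A^2) = (k₁/k₂)·C_A⁻¹·C_H^0.5.
= (0.735×5.710×5.800^0.5) / (0.239×5.710^2) = 10.11/7.792 = 1.30.
The undesired path is higher order in A, so low C_A (CSTR or dilute feed) favours B.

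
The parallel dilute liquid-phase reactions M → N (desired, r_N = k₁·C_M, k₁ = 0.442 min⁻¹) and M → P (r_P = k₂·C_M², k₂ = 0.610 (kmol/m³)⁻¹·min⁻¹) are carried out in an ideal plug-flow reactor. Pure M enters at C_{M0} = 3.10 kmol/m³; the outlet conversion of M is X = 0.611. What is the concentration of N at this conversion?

0.495 kmol/m³

C_M = C_{M0}(1−X) = 1.206 kmol/m³.
Along a PFR/batch, dC_N/dC_M = −r_N/(r_N+r_P) = −k₁/(k₁+k₂·C_M).
Integrating from C_{M0} to C_M: C_N = (0.442/0.610)·ln[(0.442+0.610·3.10)/(0.442+0.610·1.21)] = 0.7246·ln(2.333/1.178) = 0.4954 kmol/m³.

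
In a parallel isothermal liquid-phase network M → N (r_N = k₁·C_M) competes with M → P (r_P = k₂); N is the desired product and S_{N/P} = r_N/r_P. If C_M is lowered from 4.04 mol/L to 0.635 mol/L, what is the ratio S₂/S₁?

0.157

S_{N/P} = (k₁/k₂)·C_M, so S₂/S₁ = (C_{M,2}/C_{M,1}).
= 0.635/4.04 = 0.157.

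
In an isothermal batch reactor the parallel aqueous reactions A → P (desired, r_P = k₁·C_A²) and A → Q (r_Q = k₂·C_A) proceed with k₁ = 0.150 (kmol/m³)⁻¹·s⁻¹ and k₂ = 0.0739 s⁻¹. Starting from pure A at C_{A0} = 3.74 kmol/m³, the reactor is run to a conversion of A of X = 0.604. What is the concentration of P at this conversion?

C_A = C_{A0}(1−X) = 1.481 kmol/m³.
Along a PFR/batch, dC_Q/dC_A = −r_Q/(r_P+r_Q) = −k₂/(k₂+k₁·C_A).
Integrating from C_{A0} to C_A: C_Q = (0.0739/0.150)·ln[(0.0739+0.150·3.74)/(0.0739+0.150·1.48)] = 0.4927·ln(0.6349/0.2961) = 0.3759 kmol/m³.
Then C_P = (C_{A0}−C_A) − C_Q = 2.259 − 0.3759 = 1.883 kmol/m³.

1.88 kmol/m³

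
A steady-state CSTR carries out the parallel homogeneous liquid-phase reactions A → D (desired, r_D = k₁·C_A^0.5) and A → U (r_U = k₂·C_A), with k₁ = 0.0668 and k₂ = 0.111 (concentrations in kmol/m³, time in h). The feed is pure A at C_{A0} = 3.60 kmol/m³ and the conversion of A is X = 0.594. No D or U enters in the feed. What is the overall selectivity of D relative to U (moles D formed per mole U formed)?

Exit C_A = C_{A0}(1−X) = 3.60×0.406 = 1.462 kmol/m³.
Rates in a CSTR are evaluated at the outlet concentration: r_D = 0.0668×1.462^0.5 = 0.08076, r_U = 0.111×1.462 = 0.1622.
Overall selectivity = C_D/C_U = r_Dτ/(r_Uτ) = r_D/r_U = 0.498.

0.498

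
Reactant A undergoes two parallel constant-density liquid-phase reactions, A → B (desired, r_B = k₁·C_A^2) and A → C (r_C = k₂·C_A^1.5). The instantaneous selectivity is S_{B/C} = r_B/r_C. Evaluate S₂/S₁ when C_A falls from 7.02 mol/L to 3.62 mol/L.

0.718

S_{B/C} = (k₁/k₂)·C_A^0.5, so S₂/S₁ = (C_{A,2}/C_{A,1})^0.5.
= (3.62/7.02)^0.5 = (0.5157)^0.5 = 0.718.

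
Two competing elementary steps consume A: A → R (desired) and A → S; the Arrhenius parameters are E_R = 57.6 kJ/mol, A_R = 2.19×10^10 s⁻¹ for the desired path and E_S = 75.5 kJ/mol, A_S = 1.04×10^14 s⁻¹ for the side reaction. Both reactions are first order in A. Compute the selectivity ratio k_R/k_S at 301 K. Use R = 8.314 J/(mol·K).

Since both paths have the same order in A, the concentration cancels and S_{R/S} = k_R/k_S = (A_R/A_S)·exp[(E_S−E_R)/(RT)].
(E_S−E_R)/(RT) = (75.5−57.6)×10³/(8.314×301) = 17900/2503 = 7.153.
k_R/k_S = (2.19×10^10/1.04×10^14)·exp(7.153) = 2.106×10^-4 × 1278 = 0.269.

0.269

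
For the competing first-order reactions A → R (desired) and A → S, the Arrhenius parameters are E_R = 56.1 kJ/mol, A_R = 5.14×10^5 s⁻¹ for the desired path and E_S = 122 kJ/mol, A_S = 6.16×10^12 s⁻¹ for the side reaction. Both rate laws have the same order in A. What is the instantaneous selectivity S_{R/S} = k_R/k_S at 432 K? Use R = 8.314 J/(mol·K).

7.76

With equal orders, S_{R/S} = k_R/k_S = (A_R/A_S)·exp[(E_S−E_R)/(RT)].
(E_S−E_R)/(RT) = (122−56.1)×10³/(8.314×432) = 65900/3592 = 18.35.
k_R/k_S = (5.14×10^5/6.16×10^12)·exp(18.35) = 8.344×10^-8 × 9.300×10^7 = 7.76.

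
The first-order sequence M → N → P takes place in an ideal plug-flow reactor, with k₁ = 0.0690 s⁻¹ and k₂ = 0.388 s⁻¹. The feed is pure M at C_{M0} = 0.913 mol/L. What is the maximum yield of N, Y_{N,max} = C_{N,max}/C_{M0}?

At the optimum, C_{N,max}/C_{M0} = (k₁/k₂)^[k₂/(k₂−k₁)].
= (0.0690/0.388)^(0.388/(0.388−0.0690)) = (0.1778)^(1.216) = 0.1224.

0.122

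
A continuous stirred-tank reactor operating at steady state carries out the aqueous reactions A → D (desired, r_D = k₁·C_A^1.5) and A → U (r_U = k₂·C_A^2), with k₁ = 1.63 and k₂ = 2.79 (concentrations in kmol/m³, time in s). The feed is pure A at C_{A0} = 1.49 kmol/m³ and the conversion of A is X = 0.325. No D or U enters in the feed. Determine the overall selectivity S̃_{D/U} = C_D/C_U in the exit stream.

0.583

Exit C_A = C_{A0}(1−X) = 1.49×0.675 = 1.006 kmol/m³.
In a CSTR the entire volume is at exit conditions, so r_D = 1.63×1.006^1.5 = 1.644 and r_U = 2.79×1.006^2 = 2.822.
Overall selectivity = C_D/C_U = r_Dτ/(r_Uτ) = r_D/r_U = 0.583.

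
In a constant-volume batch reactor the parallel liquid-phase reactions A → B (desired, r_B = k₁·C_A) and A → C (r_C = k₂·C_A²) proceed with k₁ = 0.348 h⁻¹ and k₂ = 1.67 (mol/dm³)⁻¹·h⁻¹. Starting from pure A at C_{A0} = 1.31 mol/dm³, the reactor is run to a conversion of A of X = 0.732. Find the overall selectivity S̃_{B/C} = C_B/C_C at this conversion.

C_A = C_{A0}(1−X) = 0.3511 mol/dm³.
Along a PFR/batch, dC_B/dC_A = −r_B/(r_B+r_C) = −k₁/(k₁+k₂·C_A).
Integrating from C_{A0} to C_A: C_B = (0.348/1.67)·ln[(0.348+1.67·1.31)/(0.348+1.67·0.351)] = 0.2084·ln(2.536/0.9343) = 0.2081 mol/dm³.
C_C = (C_{A0}−C_A)−C_B = 0.7509 mol/dm³; S̃_{B/C} = 0.2081/0.7509 = 0.277.

0.277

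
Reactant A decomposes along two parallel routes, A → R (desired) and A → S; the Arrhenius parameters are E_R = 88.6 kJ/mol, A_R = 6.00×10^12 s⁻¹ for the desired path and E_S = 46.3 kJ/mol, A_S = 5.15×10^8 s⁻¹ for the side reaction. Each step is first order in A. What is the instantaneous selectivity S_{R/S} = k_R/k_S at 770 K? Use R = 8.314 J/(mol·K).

k_R/k_S = (A_R/A_S)·exp[−(E_R−E_S)/(RT)] = (A_R/A_S)·exp[(E_S−E_R)/(RT)].
(E_S−E_R)/(RT) = (46.3−88.6)×10³/(8.314×770) = -42300/6402 = -6.608.
k_R/k_S = (6.00×10^12/5.15×10^8)·exp(-6.608) = 11650 × 0.001350 = 15.7.

15.7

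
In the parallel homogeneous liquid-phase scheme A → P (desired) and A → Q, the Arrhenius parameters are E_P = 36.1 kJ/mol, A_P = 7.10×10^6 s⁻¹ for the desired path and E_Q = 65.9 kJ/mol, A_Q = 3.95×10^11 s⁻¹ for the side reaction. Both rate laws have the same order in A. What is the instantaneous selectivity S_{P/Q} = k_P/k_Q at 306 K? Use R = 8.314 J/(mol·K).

2.20

k_P/k_Q = (A_P/A_Q)·exp[−(E_P−E_Q)/(RT)] = (A_P/A_Q)·exp[(E_Q−E_P)/(RT)].
(E_Q−E_P)/(RT) = (65.9−36.1)×10³/(8.314×306) = 29800/2544 = 11.71.
k_P/k_Q = (7.10×10^6/3.95×10^11)·exp(11.71) = 1.797×10^-5 × 1.222×10^5 = 2.20.
Since E_P < E_Q, lowering the temperature improves selectivity toward P.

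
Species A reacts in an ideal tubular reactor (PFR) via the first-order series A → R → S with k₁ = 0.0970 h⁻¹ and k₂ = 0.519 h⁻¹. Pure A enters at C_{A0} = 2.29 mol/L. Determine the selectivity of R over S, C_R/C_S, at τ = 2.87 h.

1.01

The intermediate concentration in a first-order A→B→C sequence is C_R = k₁C_{A0}(e^(−k₁τ) − e^(−k₂τ))/(k₂−k₁).
e^(−k₁τ) = e^(−0.0970×2.87) = e^(−0.2784) = 0.7570; e^(−k₂τ) = e^(−1.490) = 0.2255.
C_R = 0.0970×2.29/(0.519−0.0970) × (0.7570−0.2255) = 0.5264×0.5315 = 0.2798 mol/L.
C_A = C_{A0}e^(−k₁τ) = 1.734 mol/L, so C_S = C_{A0}−C_A−C_R = 0.2767 mol/L; C_R/C_S = 1.01.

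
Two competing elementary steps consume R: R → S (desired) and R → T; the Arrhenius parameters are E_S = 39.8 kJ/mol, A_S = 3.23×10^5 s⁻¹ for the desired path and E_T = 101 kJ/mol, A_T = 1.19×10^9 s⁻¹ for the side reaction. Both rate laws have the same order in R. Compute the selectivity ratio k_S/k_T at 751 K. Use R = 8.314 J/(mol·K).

4.90

With equal orders, S_{S/T} = k_S/k_T = (A_S/A_T)·exp[(E_T−E_S)/(RT)].
(E_T−E_S)/(RT) = (101−39.8)×10³/(8.314×751) = 61200/6244 = 9.802.
k_S/k_T = (3.23×10^5/1.19×10^9)·exp(9.802) = 2.714×10^-4 × 18064 = 4.90.
Since E_S < E_T, lowering the temperature improves selectivity toward S.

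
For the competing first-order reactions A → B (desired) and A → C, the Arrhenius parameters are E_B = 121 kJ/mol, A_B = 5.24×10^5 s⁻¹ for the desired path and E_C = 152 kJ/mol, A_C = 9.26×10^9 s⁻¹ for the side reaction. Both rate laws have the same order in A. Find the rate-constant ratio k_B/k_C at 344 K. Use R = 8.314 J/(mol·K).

2.88

k_B/k_C = (A_B/A_C)·exp[−(E_B−E_C)/(RT)] = (A_B/A_C)·exp[(E_C−E_B)/(RT)].
(E_C−E_B)/(RT) = (152−121)×10³/(8.314×344) = 31000/2860 = 10.84.
k_B/k_C = (5.24×10^5/9.26×10^9)·exp(10.84) = 5.659×10^-5 × 50975 = 2.88.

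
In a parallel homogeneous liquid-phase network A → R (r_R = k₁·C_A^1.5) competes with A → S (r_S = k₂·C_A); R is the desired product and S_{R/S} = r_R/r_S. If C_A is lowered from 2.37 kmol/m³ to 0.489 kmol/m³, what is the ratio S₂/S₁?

0.454

S_{R/S} = (k₁/k₂)·C_A^0.5, so S₂/S₁ = (C_{A,2}/C_{A,1})^0.5.
= (0.489/2.37)^0.5 = (0.2063)^0.5 = 0.454.
Selectivity toward R falls as C_A falls — high-concentration operation is favoured.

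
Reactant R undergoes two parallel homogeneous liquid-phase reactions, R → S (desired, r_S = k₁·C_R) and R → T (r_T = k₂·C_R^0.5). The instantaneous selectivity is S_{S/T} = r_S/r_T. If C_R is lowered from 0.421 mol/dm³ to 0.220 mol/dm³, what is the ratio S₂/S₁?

0.723

S_{S/T} = (k₁/k₂)·C_R^0.5, so S₂/S₁ = (C_{R,2}/C_{R,1})^0.5.
= (0.220/0.421)^0.5 = (0.5226)^0.5 = 0.723.
Selectivity toward S falls as C_R falls — high-concentration operation is favoured.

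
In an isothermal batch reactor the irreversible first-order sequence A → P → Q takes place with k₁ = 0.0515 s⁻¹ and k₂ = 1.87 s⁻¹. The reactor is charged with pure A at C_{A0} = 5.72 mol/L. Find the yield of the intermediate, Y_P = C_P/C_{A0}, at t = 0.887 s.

Solving the coupled first-order balances gives C_P(t) = [k₁/(k₂−k₁)]·C_{A0}·(e^(−k₁t) − e^(−k₂t)).
e^(−k₁t) = e^(−0.0515×0.887) = e^(−0.04568) = 0.9553; e^(−k₂t) = e^(−1.659) = 0.1904.
C_P = 0.0515×5.72/(1.87−0.0515) × (0.9553−0.1904) = 0.1620×0.7650 = 0.1239 mol/L.
Y_P = C_P/C_{A0} = 0.1239/5.72 = 0.0217.

0.0217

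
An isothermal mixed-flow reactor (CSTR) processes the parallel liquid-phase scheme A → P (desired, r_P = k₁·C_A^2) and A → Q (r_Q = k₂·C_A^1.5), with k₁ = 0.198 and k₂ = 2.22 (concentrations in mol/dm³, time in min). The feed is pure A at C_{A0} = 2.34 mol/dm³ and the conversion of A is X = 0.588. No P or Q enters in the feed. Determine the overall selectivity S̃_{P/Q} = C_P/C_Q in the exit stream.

0.0876

Exit C_A = C_{A0}(1−X) = 2.34×0.412 = 0.9641 mol/dm³.
Rates in a CSTR are evaluated at the outlet concentration: r_P = 0.198×0.9641^2 = 0.1840, r_Q = 2.22×0.9641^1.5 = 2.101.
Overall selectivity = C_P/C_Q = r_Pτ/(r_Qτ) = r_P/r_Q = 0.0876.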